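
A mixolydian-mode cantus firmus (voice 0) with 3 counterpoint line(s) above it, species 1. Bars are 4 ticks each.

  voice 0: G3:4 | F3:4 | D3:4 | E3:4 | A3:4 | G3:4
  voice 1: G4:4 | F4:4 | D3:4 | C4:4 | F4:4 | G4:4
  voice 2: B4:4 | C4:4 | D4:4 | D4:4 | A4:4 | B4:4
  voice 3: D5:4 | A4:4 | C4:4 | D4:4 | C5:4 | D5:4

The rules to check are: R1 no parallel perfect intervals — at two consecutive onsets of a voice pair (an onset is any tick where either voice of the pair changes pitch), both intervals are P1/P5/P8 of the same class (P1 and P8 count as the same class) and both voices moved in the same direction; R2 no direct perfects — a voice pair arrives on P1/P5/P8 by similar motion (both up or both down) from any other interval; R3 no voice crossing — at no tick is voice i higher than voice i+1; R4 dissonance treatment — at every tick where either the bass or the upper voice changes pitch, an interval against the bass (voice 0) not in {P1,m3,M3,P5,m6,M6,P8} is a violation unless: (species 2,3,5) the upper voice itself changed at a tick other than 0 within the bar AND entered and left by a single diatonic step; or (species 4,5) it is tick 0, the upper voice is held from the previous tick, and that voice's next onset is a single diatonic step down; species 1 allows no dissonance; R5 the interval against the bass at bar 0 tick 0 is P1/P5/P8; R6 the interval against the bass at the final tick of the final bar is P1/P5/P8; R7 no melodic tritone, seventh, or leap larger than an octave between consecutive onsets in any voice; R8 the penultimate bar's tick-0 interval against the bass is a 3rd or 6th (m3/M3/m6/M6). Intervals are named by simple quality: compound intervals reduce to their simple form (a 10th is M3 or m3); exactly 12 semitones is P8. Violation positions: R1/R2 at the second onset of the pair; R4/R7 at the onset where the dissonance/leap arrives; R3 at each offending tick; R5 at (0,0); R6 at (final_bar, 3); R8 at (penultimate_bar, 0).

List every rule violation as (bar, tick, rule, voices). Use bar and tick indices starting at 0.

bar 0: v0=G3 v1=G4 v2=B4 v3=D5 downbeat P5
bar 1: v0=F3 v1=F4 v2=C4 v3=A4 downbeat M3
bar 2: v0=D3 v1=D3 v2=D4 v3=C4 downbeat m7
bar 3: v0=E3 v1=C4 v2=D4 v3=D4 downbeat m7
bar 4: v0=A3 v1=F4 v2=A4 v3=C5 downbeat m3
bar 5: v0=G3 v1=G4 v2=B4 v3=D5 downbeat P5
  -> R5 @ bar 0 tick 0 v(0, 2): opens on M3
  -> R1 @ bar 1 tick 0 v(0, 1): G3/G4 P8 -> F3/F4 P8 similar
  -> R2 @ bar 1 tick 0 v(0, 2): G3/B4 M3 -> F3/C4 P5 similar
  -> R3 @ bar 1 tick 0 v(1, 2): F4 above C4
  -> R7 @ bar 1 tick 0 v(2,): B4->C4 leap 11st
  -> R3 @ bar 1 tick 1 v(1, 2): F4 above C4
  -> R3 @ bar 1 tick 2 v(1, 2): F4 above C4
  -> R3 @ bar 1 tick 3 v(1, 2): F4 above C4
  -> R1 @ bar 2 tick 0 v(0, 1): F3/F4 P8 -> D3/D3 P1 similar
  -> R3 @ bar 2 tick 0 v(2, 3): D4 above C4
  -> R4 @ bar 2 tick 0 v(0, 3): D3/C4 m7 untreated
  -> R7 @ bar 2 tick 0 v(1,): F4->D3 leap 15st
  -> R3 @ bar 2 tick 1 v(2, 3): D4 above C4
  -> R3 @ bar 2 tick 2 v(2, 3): D4 above C4
  -> R3 @ bar 2 tick 3 v(2, 3): D4 above C4
  -> R4 @ bar 3 tick 0 v(0, 2): E3/D4 m7 untreated
  -> R4 @ bar 3 tick 0 v(0, 3): E3/D4 m7 untreated
  -> R7 @ bar 3 tick 0 v(1,): D3->C4 leap 10st
  -> R2 @ bar 4 tick 0 v(0, 2): E3/D4 m7 -> A3/A4 P8 similar
  -> R2 @ bar 4 tick 0 v(1, 3): C4/D4 M2 -> F4/C5 P5 similar
  -> R7 @ bar 4 tick 0 v(3,): D4->C5 leap 10st
  -> R8 @ bar 4 tick 0 v(0, 2): penult P8 not 3rd/6th
  -> R1 @ bar 5 tick 0 v(1, 3): F4/C5 P5 -> G4/D5 P5 similar
  -> R6 @ bar 5 tick 3 v(0, 2): closes on M3

(0, 0, R5, (0, 2))
(1, 0, R1, (0, 1))
(1, 0, R2, (0, 2))
(1, 0, R3, (1, 2))
(1, 0, R7, (2,))
(1, 1, R3, (1, 2))
(1, 2, R3, (1, 2))
(1, 3, R3, (1, 2))
(2, 0, R1, (0, 1))
(2, 0, R3, (2, 3))
(2, 0, R4, (0, 3))
(2, 0, R7, (1,))
(2, 1, R3, (2, 3))
(2, 2, R3, (2, 3))
(2, 3, R3, (2, 3))
(3, 0, R4, (0, 2))
(3, 0, R4, (0, 3))
(3, 0, R7, (1,))
(4, 0, R2, (0, 2))
(4, 0, R2, (1, 3))
(4, 0, R7, (3,))
(4, 0, R8, (0, 2))
(5, 0, R1, (1, 3))
(5, 3, R6, (0, 2))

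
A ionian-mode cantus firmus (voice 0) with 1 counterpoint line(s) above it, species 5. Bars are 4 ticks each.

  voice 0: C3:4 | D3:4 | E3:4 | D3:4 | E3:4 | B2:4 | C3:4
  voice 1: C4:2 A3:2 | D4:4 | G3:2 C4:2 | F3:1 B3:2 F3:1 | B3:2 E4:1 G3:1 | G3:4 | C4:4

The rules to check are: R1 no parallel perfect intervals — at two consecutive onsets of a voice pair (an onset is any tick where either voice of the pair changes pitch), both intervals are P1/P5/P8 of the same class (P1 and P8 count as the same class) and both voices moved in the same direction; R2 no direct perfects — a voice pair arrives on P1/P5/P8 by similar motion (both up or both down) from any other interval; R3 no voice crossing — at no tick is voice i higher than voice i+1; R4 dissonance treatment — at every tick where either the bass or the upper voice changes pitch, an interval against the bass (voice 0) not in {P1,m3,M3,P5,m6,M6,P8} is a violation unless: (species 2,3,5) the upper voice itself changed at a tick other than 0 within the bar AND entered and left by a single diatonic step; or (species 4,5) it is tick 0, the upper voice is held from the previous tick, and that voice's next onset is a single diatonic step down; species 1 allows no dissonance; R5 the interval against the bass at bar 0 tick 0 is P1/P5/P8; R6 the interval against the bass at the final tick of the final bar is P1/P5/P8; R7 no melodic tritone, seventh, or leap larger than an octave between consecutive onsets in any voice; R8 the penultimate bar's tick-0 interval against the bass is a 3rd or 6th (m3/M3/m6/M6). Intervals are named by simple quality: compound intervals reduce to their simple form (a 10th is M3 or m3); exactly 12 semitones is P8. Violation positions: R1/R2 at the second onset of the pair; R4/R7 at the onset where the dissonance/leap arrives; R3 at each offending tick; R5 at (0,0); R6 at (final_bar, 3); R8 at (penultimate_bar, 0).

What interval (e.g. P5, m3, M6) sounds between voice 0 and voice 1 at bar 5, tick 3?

m6

voice 0=B2 voice 1=G3 -> m6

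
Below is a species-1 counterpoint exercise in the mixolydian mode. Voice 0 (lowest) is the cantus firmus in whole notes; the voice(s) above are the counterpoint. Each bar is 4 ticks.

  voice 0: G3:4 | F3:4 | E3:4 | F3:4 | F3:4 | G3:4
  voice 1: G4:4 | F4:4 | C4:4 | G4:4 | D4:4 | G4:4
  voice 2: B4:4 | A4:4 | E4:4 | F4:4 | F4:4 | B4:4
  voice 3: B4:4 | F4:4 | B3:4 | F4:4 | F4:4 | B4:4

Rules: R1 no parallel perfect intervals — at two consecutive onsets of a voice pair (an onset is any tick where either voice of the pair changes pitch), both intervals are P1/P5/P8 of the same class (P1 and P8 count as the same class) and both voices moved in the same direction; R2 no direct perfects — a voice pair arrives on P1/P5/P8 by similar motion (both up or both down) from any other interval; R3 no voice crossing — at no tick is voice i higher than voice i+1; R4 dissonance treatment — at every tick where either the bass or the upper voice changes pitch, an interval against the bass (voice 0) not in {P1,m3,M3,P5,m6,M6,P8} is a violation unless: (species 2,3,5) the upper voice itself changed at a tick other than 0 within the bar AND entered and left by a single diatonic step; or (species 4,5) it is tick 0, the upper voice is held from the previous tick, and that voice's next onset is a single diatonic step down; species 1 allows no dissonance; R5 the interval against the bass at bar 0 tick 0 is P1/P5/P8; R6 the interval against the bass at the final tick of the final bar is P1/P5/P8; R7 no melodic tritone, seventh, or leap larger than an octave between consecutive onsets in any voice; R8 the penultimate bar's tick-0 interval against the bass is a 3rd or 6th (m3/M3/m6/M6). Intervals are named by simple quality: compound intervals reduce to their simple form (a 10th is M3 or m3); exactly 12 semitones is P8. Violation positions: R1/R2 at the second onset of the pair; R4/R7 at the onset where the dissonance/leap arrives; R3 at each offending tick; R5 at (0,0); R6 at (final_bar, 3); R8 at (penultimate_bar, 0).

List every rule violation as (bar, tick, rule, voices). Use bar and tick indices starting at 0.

(0, 0, R5, (0, 2))
(0, 0, R5, (0, 3))
(1, 0, R1, (0, 1))
(1, 0, R2, (0, 3))
(1, 0, R2, (1, 3))
(1, 0, R3, (2, 3))
(1, 0, R7, (3,))
(1, 1, R3, (2, 3))
(1, 2, R3, (2, 3))
(1, 3, R3, (2, 3))
(2, 0, R2, (0, 2))
(2, 0, R2, (0, 3))
(2, 0, R3, (2, 3))
(2, 0, R7, (3,))
(2, 1, R3, (2, 3))
(2, 2, R3, (2, 3))
(2, 3, R3, (2, 3))
(3, 0, R1, (0, 2))
(3, 0, R2, (0, 3))
(3, 0, R2, (2, 3))
(3, 0, R3, (1, 2))
(3, 0, R4, (0, 1))
(3, 0, R7, (3,))
(3, 1, R3, (1, 2))
(3, 2, R3, (1, 2))
(3, 3, R3, (1, 2))
(4, 0, R8, (0, 2))
(4, 0, R8, (0, 3))
(5, 0, R1, (2, 3))
(5, 0, R2, (0, 1))
(5, 0, R7, (2,))
(5, 0, R7, (3,))
(5, 3, R6, (0, 2))
(5, 3, R6, (0, 3))

bar 0: v0=G3 v1=G4 v2=B4 v3=B4 downbeat M3
bar 1: v0=F3 v1=F4 v2=A4 v3=F4 downbeat P8
bar 2: v0=E3 v1=C4 v2=E4 v3=B3 downbeat P5
bar 3: v0=F3 v1=G4 v2=F4 v3=F4 downbeat P8
bar 4: v0=F3 v1=D4 v2=F4 v3=F4 downbeat P8
bar 5: v0=G3 v1=G4 v2=B4 v3=B4 downbeat M3
  -> R5 @ bar 0 tick 0 v(0, 2): opens on M3
  -> R5 @ bar 0 tick 0 v(0, 3): opens on M3
  -> R1 @ bar 1 tick 0 v(0, 1): G3/G4 P8 -> F3/F4 P8 similar
  -> R2 @ bar 1 tick 0 v(0, 3): G3/B4 M3 -> F3/F4 P8 similar
  -> R2 @ bar 1 tick 0 v(1, 3): G4/B4 M3 -> F4/F4 P1 similar
  -> R3 @ bar 1 tick 0 v(2, 3): A4 above F4
  -> R7 @ bar 1 tick 0 v(3,): B4->F4 leap 6st
  -> R3 @ bar 1 tick 1 v(2, 3): A4 above F4
  -> R3 @ bar 1 tick 2 v(2, 3): A4 above F4
  -> R3 @ bar 1 tick 3 v(2, 3): A4 above F4
  -> R2 @ bar 2 tick 0 v(0, 2): F3/A4 M3 -> E3/E4 P8 similar
  -> R2 @ bar 2 tick 0 v(0, 3): F3/F4 P8 -> E3/B3 P5 similar
  -> R3 @ bar 2 tick 0 v(2, 3): E4 above B3
  -> R7 @ bar 2 tick 0 v(3,): F4->B3 leap 6st
  -> R3 @ bar 2 tick 1 v(2, 3): E4 above B3
  -> R3 @ bar 2 tick 2 v(2, 3): E4 above B3
  -> R3 @ bar 2 tick 3 v(2, 3): E4 above B3
  -> R1 @ bar 3 tick 0 v(0, 2): E3/E4 P8 -> F3/F4 P8 similar
  -> R2 @ bar 3 tick 0 v(0, 3): E3/B3 P5 -> F3/F4 P8 similar
  -> R2 @ bar 3 tick 0 v(2, 3): E4/B3 P4 -> F4/F4 P1 similar
  -> R3 @ bar 3 tick 0 v(1, 2): G4 above F4
  -> R4 @ bar 3 tick 0 v(0, 1): F3/G4 M2 untreated
  -> R7 @ bar 3 tick 0 v(3,): B3->F4 leap 6st
  -> R3 @ bar 3 tick 1 v(1, 2): G4 above F4
  -> R3 @ bar 3 tick 2 v(1, 2): G4 above F4
  -> R3 @ bar 3 tick 3 v(1, 2): G4 above F4
  -> R8 @ bar 4 tick 0 v(0, 2): penult P8 not 3rd/6th
  -> R8 @ bar 4 tick 0 v(0, 3): penult P8 not 3rd/6th
  -> R1 @ bar 5 tick 0 v(2, 3): F4/F4 P1 -> B4/B4 P1 similar
  -> R2 @ bar 5 tick 0 v(0, 1): F3/D4 M6 -> G3/G4 P8 similar
  -> R7 @ bar 5 tick 0 v(2,): F4->B4 leap 6st
  -> R7 @ bar 5 tick 0 v(3,): F4->B4 leap 6st
  -> R6 @ bar 5 tick 3 v(0, 2): closes on M3
  -> R6 @ bar 5 tick 3 v(0, 3): closes on M3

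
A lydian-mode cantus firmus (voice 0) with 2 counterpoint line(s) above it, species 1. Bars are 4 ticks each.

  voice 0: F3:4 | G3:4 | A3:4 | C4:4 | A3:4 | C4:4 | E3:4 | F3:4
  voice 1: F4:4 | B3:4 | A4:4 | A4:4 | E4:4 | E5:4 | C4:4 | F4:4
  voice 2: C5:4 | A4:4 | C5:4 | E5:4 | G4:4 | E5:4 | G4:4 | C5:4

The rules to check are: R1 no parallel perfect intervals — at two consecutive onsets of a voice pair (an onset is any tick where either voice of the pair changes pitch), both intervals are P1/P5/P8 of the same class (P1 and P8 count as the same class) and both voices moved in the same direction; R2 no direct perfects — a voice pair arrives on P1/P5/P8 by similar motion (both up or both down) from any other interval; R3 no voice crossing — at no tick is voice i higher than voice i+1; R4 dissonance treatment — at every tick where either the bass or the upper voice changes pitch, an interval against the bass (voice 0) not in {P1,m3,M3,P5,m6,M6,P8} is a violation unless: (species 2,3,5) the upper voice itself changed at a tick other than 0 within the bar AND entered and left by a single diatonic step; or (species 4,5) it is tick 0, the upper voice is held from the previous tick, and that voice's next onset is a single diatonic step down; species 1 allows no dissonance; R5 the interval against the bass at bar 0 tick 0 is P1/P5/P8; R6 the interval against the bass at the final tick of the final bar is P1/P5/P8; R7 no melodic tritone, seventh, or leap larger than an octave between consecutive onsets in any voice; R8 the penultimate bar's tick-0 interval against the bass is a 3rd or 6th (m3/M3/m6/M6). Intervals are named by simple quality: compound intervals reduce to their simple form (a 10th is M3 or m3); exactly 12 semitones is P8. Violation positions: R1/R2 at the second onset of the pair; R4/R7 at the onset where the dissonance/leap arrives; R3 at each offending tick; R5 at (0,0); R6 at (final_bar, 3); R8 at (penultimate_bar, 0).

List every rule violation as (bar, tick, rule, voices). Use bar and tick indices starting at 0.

bar 0: v0=F3 v1=F4 v2=C5 downbeat P5
bar 1: v0=G3 v1=B3 v2=A4 downbeat M2
bar 2: v0=A3 v1=A4 v2=C5 downbeat m3
bar 3: v0=C4 v1=A4 v2=E5 downbeat M3
bar 4: v0=A3 v1=E4 v2=G4 downbeat m7
bar 5: v0=C4 v1=E5 v2=E5 downbeat M3
bar 6: v0=E3 v1=C4 v2=G4 downbeat m3
bar 7: v0=F3 v1=F4 v2=C5 downbeat P5
  -> R4 @ bar 1 tick 0 v(0, 2): G3/A4 M2 untreated
  -> R7 @ bar 1 tick 0 v(1,): F4->B3 leap 6st
  -> R2 @ bar 2 tick 0 v(0, 1): G3/B3 M3 -> A3/A4 P8 similar
  -> R7 @ bar 2 tick 0 v(1,): B3->A4 leap 10st
  -> R2 @ bar 4 tick 0 v(0, 1): C4/A4 M6 -> A3/E4 P5 similar
  -> R4 @ bar 4 tick 0 v(0, 2): A3/G4 m7 untreated
  -> R2 @ bar 5 tick 0 v(1, 2): E4/G4 m3 -> E5/E5 P1 similar
  -> R2 @ bar 6 tick 0 v(1, 2): E5/E5 P1 -> C4/G4 P5 similar
  -> R7 @ bar 6 tick 0 v(1,): E5->C4 leap 16st
  -> R1 @ bar 7 tick 0 v(1, 2): C4/G4 P5 -> F4/C5 P5 similar
  -> R2 @ bar 7 tick 0 v(0, 1): E3/C4 m6 -> F3/F4 P8 similar
  -> R2 @ bar 7 tick 0 v(0, 2): E3/G4 m3 -> F3/C5 P5 similar

(1, 0, R4, (0, 2))
(1, 0, R7, (1,))
(2, 0, R2, (0, 1))
(2, 0, R7, (1,))
(4, 0, R2, (0, 1))
(4, 0, R4, (0, 2))
(5, 0, R2, (1, 2))
(6, 0, R2, (1, 2))
(6, 0, R7, (1,))
(7, 0, R1, (1, 2))
(7, 0, R2, (0, 1))
(7, 0, R2, (0, 2))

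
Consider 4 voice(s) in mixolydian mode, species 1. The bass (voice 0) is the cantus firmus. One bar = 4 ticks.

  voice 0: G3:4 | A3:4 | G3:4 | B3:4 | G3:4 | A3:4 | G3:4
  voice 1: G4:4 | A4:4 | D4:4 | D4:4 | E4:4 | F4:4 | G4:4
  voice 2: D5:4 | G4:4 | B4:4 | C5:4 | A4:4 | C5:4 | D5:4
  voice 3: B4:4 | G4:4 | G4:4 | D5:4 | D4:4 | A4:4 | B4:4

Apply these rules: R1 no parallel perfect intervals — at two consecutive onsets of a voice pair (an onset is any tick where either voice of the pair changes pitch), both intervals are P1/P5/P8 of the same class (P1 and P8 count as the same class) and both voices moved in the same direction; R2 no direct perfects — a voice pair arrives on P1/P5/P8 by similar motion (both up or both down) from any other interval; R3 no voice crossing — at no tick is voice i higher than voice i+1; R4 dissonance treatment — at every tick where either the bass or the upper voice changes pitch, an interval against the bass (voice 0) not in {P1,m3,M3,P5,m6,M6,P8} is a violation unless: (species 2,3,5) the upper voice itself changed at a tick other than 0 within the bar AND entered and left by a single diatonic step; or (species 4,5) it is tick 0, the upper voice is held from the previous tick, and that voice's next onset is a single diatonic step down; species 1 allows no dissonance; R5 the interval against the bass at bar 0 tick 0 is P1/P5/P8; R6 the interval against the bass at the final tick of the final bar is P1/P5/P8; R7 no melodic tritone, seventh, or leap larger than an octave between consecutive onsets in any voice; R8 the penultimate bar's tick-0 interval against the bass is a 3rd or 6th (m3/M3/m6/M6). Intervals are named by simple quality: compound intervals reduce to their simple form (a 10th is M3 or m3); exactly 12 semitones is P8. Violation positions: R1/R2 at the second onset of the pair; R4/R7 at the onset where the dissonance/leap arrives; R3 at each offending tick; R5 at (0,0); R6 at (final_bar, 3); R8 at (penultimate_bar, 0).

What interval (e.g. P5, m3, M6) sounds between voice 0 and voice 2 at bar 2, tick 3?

M3

voice 0=G3 voice 2=B4 -> M3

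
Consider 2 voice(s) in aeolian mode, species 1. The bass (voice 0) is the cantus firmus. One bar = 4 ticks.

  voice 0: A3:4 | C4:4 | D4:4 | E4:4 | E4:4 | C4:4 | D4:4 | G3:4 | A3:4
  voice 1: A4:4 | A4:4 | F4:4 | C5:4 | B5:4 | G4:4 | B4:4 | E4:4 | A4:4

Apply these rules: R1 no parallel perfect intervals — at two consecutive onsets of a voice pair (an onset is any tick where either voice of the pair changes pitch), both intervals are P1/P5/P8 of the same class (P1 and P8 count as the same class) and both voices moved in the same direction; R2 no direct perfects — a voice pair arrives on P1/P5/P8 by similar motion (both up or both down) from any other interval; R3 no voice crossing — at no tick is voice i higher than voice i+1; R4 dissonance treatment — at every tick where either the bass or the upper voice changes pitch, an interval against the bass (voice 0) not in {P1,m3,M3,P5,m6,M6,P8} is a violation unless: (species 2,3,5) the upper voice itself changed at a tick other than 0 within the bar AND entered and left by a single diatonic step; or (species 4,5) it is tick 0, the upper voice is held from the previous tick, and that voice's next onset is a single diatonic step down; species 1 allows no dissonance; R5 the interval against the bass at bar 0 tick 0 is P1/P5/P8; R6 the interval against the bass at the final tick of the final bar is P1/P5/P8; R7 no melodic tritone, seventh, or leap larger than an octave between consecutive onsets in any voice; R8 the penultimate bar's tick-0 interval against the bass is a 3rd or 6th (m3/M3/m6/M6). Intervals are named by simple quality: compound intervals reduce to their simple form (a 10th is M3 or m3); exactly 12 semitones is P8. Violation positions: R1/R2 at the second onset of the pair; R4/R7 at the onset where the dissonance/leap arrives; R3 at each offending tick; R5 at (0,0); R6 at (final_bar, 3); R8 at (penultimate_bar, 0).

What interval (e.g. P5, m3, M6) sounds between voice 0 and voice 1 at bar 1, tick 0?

M6

voice 0=C4 voice 1=A4 -> M6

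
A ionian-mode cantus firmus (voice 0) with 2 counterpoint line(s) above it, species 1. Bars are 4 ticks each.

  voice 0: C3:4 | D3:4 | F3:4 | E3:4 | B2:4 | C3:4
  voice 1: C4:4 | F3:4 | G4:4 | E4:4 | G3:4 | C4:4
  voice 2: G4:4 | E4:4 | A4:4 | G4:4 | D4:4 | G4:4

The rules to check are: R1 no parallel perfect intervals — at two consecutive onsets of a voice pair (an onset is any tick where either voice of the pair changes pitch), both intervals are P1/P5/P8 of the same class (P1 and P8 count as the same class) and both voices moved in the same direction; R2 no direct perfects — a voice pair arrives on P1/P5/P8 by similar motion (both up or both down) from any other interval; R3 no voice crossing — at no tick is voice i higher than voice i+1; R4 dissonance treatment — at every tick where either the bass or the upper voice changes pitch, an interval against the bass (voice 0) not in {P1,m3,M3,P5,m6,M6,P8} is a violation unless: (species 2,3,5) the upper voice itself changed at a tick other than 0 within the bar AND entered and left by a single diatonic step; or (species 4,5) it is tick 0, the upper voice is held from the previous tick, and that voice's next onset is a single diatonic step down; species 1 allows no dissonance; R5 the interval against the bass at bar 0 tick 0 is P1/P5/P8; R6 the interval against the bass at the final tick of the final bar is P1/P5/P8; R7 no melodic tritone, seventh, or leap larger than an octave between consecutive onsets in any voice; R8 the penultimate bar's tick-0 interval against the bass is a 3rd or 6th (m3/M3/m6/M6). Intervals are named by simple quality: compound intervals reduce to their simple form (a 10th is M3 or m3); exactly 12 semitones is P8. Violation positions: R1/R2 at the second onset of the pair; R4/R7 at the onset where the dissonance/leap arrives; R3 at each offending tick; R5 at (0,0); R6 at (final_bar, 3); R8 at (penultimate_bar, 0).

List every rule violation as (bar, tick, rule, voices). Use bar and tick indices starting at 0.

bar 0: v0=C3 v1=C4 v2=G4 downbeat P5
bar 1: v0=D3 v1=F3 v2=E4 downbeat M2
bar 2: v0=F3 v1=G4 v2=A4 downbeat M3
bar 3: v0=E3 v1=E4 v2=G4 downbeat m3
bar 4: v0=B2 v1=G3 v2=D4 downbeat m3
bar 5: v0=C3 v1=C4 v2=G4 downbeat P5
  -> R4 @ bar 1 tick 0 v(0, 2): D3/E4 M2 untreated
  -> R4 @ bar 2 tick 0 v(0, 1): F3/G4 M2 untreated
  -> R7 @ bar 2 tick 0 v(1,): F3->G4 leap 14st
  -> R2 @ bar 3 tick 0 v(0, 1): F3/G4 M2 -> E3/E4 P8 similar
  -> R2 @ bar 4 tick 0 v(1, 2): E4/G4 m3 -> G3/D4 P5 similar
  -> R1 @ bar 5 tick 0 v(1, 2): G3/D4 P5 -> C4/G4 P5 similar
  -> R2 @ bar 5 tick 0 v(0, 1): B2/G3 m6 -> C3/C4 P8 similar
  -> R2 @ bar 5 tick 0 v(0, 2): B2/D4 m3 -> C3/G4 P5 similar

(1, 0, R4, (0, 2))
(2, 0, R4, (0, 1))
(2, 0, R7, (1,))
(3, 0, R2, (0, 1))
(4, 0, R2, (1, 2))
(5, 0, R1, (1, 2))
(5, 0, R2, (0, 1))
(5, 0, R2, (0, 2))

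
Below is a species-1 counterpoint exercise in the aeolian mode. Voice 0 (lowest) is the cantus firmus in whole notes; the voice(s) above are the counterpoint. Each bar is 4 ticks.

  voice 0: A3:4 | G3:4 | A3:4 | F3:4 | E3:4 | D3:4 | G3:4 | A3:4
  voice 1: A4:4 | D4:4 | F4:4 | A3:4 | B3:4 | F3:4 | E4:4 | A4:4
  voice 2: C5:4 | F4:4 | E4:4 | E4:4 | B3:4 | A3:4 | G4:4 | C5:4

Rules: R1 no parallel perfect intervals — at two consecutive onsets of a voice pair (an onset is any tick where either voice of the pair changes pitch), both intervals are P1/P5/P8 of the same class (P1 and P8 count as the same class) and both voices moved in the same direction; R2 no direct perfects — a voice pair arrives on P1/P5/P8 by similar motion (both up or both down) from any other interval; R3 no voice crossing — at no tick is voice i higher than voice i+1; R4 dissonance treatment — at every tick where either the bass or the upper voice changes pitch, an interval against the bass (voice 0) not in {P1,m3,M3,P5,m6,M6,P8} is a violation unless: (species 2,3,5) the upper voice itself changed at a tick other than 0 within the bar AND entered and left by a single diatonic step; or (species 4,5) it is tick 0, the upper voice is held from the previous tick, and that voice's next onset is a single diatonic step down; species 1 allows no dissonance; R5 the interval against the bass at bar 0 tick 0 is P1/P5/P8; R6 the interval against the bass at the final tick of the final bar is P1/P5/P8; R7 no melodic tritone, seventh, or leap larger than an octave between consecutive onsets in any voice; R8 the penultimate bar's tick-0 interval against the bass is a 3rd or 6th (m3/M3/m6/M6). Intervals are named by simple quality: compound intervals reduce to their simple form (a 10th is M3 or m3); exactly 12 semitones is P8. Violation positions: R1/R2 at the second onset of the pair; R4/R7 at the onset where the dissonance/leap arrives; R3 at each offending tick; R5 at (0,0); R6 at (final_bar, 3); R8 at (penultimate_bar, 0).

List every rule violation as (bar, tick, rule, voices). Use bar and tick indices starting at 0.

bar 0: v0=A3 v1=A4 v2=C5 downbeat m3
bar 1: v0=G3 v1=D4 v2=F4 downbeat m7
bar 2: v0=A3 v1=F4 v2=E4 downbeat P5
bar 3: v0=F3 v1=A3 v2=E4 downbeat M7
bar 4: v0=E3 v1=B3 v2=B3 downbeat P5
bar 5: v0=D3 v1=F3 v2=A3 downbeat P5
bar 6: v0=G3 v1=E4 v2=G4 downbeat P8
bar 7: v0=A3 v1=A4 v2=C5 downbeat m3
  -> R5 @ bar 0 tick 0 v(0, 2): opens on m3
  -> R2 @ bar 1 tick 0 v(0, 1): A3/A4 P8 -> G3/D4 P5 similar
  -> R4 @ bar 1 tick 0 v(0, 2): G3/F4 m7 untreated
  -> R3 @ bar 2 tick 0 v(1, 2): F4 above E4
  -> R3 @ bar 2 tick 1 v(1, 2): F4 above E4
  -> R3 @ bar 2 tick 2 v(1, 2): F4 above E4
  -> R3 @ bar 2 tick 3 v(1, 2): F4 above E4
  -> R4 @ bar 3 tick 0 v(0, 2): F3/E4 M7 untreated
  -> R2 @ bar 4 tick 0 v(0, 2): F3/E4 M7 -> E3/B3 P5 similar
  -> R1 @ bar 5 tick 0 v(0, 2): E3/B3 P5 -> D3/A3 P5 similar
  -> R7 @ bar 5 tick 0 v(1,): B3->F3 leap 6st
  -> R2 @ bar 6 tick 0 v(0, 2): D3/A3 P5 -> G3/G4 P8 similar
  -> R7 @ bar 6 tick 0 v(1,): F3->E4 leap 11st
  -> R7 @ bar 6 tick 0 v(2,): A3->G4 leap 10st
  -> R8 @ bar 6 tick 0 v(0, 2): penult P8 not 3rd/6th
  -> R2 @ bar 7 tick 0 v(0, 1): G3/E4 M6 -> A3/A4 P8 similar
  -> R6 @ bar 7 tick 3 v(0, 2): closes on m3

(0, 0, R5, (0, 2))
(1, 0, R2, (0, 1))
(1, 0, R4, (0, 2))
(2, 0, R3, (1, 2))
(2, 1, R3, (1, 2))
(2, 2, R3, (1, 2))
(2, 3, R3, (1, 2))
(3, 0, R4, (0, 2))
(4, 0, R2, (0, 2))
(5, 0, R1, (0, 2))
(5, 0, R7, (1,))
(6, 0, R2, (0, 2))
(6, 0, R7, (1,))
(6, 0, R7, (2,))
(6, 0, R8, (0, 2))
(7, 0, R2, (0, 1))
(7, 3, R6, (0, 2))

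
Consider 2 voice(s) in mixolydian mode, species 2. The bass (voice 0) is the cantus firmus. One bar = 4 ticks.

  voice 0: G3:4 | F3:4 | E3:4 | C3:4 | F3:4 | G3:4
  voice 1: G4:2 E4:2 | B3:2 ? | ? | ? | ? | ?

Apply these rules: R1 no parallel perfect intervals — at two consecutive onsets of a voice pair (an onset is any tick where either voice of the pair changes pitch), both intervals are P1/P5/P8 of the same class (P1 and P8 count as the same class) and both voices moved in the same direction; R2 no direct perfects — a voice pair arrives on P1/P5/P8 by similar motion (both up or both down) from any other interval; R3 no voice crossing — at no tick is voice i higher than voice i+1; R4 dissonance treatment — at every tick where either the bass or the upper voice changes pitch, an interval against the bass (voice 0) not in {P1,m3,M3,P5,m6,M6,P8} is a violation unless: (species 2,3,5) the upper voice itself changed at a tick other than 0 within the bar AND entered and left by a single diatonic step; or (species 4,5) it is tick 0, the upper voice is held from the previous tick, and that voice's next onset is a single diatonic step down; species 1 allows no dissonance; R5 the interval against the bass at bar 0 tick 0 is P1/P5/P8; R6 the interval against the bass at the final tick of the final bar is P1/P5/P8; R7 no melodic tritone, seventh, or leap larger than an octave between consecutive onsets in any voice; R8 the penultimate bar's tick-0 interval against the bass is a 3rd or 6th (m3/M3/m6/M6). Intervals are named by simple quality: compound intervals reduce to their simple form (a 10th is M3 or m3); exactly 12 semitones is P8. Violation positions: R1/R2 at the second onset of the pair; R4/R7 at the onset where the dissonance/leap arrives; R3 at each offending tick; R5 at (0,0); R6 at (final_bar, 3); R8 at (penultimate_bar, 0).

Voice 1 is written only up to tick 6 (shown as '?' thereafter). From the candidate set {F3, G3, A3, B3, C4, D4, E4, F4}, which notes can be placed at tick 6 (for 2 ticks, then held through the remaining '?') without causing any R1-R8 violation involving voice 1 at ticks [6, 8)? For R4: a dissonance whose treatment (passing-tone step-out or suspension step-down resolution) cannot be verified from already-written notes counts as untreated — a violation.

F3: violates R7
G3: violates R4
A3: legal
B3: legal
C4: legal
D4: legal
E4: violates R4
F4: violates R7

{A3, B3, C4, D4}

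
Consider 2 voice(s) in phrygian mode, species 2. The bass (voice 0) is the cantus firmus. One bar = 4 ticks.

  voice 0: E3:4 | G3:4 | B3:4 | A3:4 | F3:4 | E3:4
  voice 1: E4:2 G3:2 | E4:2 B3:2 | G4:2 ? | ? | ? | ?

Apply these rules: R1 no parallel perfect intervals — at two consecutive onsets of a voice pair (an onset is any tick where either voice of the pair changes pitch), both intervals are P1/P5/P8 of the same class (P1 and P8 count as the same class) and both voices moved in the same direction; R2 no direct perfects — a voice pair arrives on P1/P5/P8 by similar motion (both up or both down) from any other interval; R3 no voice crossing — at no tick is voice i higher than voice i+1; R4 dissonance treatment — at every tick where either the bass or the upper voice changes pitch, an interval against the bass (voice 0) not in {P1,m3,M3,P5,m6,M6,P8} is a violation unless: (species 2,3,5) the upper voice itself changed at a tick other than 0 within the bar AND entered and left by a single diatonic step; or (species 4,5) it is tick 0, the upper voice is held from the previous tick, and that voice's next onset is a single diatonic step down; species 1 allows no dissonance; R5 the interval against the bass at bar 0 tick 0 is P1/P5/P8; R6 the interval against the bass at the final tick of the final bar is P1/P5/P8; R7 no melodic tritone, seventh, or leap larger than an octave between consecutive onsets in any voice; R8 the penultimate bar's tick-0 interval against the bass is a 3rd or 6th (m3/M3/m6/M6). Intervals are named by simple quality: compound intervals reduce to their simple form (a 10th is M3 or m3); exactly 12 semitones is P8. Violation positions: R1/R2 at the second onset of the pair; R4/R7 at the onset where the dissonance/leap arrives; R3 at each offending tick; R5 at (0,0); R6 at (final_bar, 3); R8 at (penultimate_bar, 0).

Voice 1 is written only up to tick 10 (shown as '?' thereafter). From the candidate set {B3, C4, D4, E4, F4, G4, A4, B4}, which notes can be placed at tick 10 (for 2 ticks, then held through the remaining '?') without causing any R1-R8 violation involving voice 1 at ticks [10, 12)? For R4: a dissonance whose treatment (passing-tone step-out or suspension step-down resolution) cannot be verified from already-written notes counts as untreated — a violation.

{B3, B4, D4, G4}

B3: legal
C4: violates R4
D4: legal
E4: violates R4
F4: violates R4
G4: legal
A4: violates R4
B4: legal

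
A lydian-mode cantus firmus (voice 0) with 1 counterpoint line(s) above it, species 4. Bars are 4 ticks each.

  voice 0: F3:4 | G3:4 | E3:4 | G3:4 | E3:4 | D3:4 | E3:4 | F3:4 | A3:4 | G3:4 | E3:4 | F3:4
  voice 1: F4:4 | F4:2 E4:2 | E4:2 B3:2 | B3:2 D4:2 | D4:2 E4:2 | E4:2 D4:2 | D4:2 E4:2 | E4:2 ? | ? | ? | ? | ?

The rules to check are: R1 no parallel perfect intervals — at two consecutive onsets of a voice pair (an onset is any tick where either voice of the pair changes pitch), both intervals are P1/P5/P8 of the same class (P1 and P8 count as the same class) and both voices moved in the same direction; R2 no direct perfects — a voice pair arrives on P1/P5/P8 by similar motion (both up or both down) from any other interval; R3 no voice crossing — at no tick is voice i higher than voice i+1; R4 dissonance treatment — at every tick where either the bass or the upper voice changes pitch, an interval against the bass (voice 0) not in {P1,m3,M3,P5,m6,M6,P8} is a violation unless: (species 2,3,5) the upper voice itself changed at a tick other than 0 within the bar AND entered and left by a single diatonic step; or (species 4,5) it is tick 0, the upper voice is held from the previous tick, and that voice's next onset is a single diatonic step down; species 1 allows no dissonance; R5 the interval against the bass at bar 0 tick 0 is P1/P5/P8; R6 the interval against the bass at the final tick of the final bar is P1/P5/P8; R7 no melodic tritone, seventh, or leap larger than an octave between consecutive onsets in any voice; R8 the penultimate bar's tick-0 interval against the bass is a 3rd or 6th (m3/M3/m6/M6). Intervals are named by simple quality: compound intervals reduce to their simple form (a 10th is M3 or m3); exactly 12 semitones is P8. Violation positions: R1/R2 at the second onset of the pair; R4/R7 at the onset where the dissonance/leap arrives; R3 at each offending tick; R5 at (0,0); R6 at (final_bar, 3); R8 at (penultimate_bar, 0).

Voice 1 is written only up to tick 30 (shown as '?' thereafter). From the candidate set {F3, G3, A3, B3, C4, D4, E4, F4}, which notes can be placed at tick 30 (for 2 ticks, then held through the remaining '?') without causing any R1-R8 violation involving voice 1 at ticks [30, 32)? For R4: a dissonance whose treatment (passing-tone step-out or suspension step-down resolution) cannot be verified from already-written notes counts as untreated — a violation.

{A3, C4, D4, E4, F4}

F3: violates R7
G3: violates R4
A3: legal
B3: violates R4
C4: legal
D4: legal
E4: legal
F4: legal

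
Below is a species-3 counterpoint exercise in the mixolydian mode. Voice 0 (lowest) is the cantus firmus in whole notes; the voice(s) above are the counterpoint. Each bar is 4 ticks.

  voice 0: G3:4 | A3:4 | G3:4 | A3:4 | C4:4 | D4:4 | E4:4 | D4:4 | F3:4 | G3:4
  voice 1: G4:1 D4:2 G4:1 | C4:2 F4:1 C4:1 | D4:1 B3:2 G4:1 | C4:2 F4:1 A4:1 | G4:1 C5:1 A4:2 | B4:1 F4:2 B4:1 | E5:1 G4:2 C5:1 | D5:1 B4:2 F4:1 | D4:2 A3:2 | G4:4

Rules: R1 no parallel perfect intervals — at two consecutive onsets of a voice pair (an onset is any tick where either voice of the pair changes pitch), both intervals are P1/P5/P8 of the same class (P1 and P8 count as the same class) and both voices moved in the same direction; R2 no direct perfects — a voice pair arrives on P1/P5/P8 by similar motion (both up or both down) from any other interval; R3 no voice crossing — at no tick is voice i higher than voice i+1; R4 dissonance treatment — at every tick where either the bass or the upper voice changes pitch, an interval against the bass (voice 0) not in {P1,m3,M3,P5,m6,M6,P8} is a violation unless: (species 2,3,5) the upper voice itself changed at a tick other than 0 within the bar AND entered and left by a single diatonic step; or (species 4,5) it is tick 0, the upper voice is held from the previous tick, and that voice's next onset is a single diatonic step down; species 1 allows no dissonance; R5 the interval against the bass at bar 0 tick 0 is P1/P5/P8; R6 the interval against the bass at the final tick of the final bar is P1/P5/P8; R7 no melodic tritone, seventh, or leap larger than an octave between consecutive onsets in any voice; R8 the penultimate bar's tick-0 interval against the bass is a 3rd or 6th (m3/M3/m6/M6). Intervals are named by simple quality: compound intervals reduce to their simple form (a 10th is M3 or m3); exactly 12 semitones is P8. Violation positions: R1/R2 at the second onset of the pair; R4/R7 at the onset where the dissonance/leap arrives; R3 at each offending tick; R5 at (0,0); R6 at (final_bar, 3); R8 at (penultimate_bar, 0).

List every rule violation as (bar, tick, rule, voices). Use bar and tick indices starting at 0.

bar 0: v0=G3 v1=G4 downbeat P8
bar 1: v0=A3 v1=C4 downbeat m3
bar 2: v0=G3 v1=D4 downbeat P5
bar 3: v0=A3 v1=C4 downbeat m3
bar 4: v0=C4 v1=G4 downbeat P5
bar 5: v0=D4 v1=B4 downbeat M6
bar 6: v0=E4 v1=E5 downbeat P8
bar 7: v0=D4 v1=D5 downbeat P8
bar 8: v0=F3 v1=D4 downbeat M6
bar 9: v0=G3 v1=G4 downbeat P8
  -> R7 @ bar 5 tick 1 v(1,): B4->F4 leap 6st
  -> R7 @ bar 5 tick 3 v(1,): F4->B4 leap 6st
  -> R2 @ bar 6 tick 0 v(0, 1): D4/B4 M6 -> E4/E5 P8 similar
  -> R7 @ bar 7 tick 3 v(1,): B4->F4 leap 6st
  -> R2 @ bar 9 tick 0 v(0, 1): F3/A3 M3 -> G3/G4 P8 similar
  -> R7 @ bar 9 tick 0 v(1,): A3->G4 leap 10st

(5, 1, R7, (1,))
(5, 3, R7, (1,))
(6, 0, R2, (0, 1))
(7, 3, R7, (1,))
(9, 0, R2, (0, 1))
(9, 0, R7, (1,))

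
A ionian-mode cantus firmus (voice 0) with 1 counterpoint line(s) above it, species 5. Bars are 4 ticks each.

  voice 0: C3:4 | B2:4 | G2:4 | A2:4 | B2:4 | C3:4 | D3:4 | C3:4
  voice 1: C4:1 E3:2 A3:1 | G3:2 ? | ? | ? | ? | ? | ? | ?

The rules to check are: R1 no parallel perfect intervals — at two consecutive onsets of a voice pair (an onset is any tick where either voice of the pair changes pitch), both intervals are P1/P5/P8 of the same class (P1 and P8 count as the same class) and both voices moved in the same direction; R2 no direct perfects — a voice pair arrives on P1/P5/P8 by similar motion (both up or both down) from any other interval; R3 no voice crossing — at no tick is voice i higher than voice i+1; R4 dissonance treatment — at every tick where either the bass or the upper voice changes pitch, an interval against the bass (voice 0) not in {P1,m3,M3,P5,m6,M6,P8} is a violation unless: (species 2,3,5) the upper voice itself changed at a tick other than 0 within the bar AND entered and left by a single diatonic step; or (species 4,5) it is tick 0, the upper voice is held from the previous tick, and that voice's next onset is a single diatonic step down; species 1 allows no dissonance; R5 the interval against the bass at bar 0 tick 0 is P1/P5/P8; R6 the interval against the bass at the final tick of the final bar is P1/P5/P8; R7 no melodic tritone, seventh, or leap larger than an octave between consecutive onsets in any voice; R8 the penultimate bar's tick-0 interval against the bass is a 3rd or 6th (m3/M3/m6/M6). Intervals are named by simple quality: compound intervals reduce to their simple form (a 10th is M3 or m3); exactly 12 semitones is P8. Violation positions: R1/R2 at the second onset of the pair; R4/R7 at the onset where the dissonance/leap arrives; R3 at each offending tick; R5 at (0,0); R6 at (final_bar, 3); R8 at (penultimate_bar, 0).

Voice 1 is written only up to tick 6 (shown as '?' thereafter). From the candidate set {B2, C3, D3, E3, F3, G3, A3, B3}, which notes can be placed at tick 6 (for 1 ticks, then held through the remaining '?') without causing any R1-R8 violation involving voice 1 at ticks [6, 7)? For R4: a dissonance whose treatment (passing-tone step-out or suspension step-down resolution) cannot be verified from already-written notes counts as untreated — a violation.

B2: legal
C3: violates R4
D3: legal
E3: violates R4
F3: violates R4
G3: legal
A3: violates R4
B3: legal

{B2, B3, D3, G3}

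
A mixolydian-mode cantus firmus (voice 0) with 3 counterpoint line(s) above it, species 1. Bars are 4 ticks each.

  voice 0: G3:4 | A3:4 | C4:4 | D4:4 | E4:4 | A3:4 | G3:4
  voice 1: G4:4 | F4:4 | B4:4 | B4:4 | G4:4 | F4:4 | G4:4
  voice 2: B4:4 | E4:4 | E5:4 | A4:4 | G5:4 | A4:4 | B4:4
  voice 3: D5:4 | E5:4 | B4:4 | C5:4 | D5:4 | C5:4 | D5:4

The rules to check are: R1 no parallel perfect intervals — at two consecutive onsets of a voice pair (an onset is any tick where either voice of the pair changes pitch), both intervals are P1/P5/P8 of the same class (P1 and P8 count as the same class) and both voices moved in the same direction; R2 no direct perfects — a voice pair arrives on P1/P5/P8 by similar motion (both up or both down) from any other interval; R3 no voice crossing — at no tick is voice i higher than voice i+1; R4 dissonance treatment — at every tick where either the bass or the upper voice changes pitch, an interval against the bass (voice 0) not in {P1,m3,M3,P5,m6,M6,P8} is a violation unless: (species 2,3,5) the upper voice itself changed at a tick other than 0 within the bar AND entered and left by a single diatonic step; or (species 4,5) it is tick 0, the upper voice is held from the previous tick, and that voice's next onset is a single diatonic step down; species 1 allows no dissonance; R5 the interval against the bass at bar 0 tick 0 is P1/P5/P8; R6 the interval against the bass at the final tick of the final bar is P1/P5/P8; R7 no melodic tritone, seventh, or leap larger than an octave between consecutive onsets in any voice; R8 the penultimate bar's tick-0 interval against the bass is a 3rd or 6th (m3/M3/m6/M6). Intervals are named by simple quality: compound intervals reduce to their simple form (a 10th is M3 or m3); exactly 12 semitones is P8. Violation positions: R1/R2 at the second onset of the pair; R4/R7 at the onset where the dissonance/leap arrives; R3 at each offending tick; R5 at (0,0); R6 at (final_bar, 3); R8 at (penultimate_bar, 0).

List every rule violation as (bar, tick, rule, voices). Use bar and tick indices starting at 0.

(0, 0, R5, (0, 2))
(1, 0, R1, (0, 3))
(1, 0, R3, (1, 2))
(1, 1, R3, (1, 2))
(1, 2, R3, (1, 2))
(1, 3, R3, (1, 2))
(2, 0, R3, (2, 3))
(2, 0, R4, (0, 1))
(2, 0, R4, (0, 3))
(2, 0, R7, (1,))
(2, 1, R3, (2, 3))
(2, 2, R3, (2, 3))
(2, 3, R3, (2, 3))
(3, 0, R3, (1, 2))
(3, 0, R4, (0, 3))
(3, 1, R3, (1, 2))
(3, 2, R3, (1, 2))
(3, 3, R3, (1, 2))
(4, 0, R3, (2, 3))
(4, 0, R4, (0, 3))
(4, 0, R7, (2,))
(4, 1, R3, (2, 3))
(4, 2, R3, (2, 3))
(4, 3, R3, (2, 3))
(5, 0, R1, (1, 3))
(5, 0, R2, (0, 2))
(5, 0, R7, (2,))
(5, 0, R8, (0, 2))
(6, 0, R1, (1, 3))
(6, 3, R6, (0, 2))

bar 0: v0=G3 v1=G4 v2=B4 v3=D5 downbeat P5
bar 1: v0=A3 v1=F4 v2=E4 v3=E5 downbeat P5
bar 2: v0=C4 v1=B4 v2=E5 v3=B4 downbeat M7
bar 3: v0=D4 v1=B4 v2=A4 v3=C5 downbeat m7
bar 4: v0=E4 v1=G4 v2=G5 v3=D5 downbeat m7
bar 5: v0=A3 v1=F4 v2=A4 v3=C5 downbeat m3
bar 6: v0=G3 v1=G4 v2=B4 v3=D5 downbeat P5
  -> R5 @ bar 0 tick 0 v(0, 2): opens on M3
  -> R1 @ bar 1 tick 0 v(0, 3): G3/D5 P5 -> A3/E5 P5 similar
  -> R3 @ bar 1 tick 0 v(1, 2): F4 above E4
  -> R3 @ bar 1 tick 1 v(1, 2): F4 above E4
  -> R3 @ bar 1 tick 2 v(1, 2): F4 above E4
  -> R3 @ bar 1 tick 3 v(1, 2): F4 above E4
  -> R3 @ bar 2 tick 0 v(2, 3): E5 above B4
  -> R4 @ bar 2 tick 0 v(0, 1): C4/B4 M7 untreated
  -> R4 @ bar 2 tick 0 v(0, 3): C4/B4 M7 untreated
  -> R7 @ bar 2 tick 0 v(1,): F4->B4 leap 6st
  -> R3 @ bar 2 tick 1 v(2, 3): E5 above B4
  -> R3 @ bar 2 tick 2 v(2, 3): E5 above B4
  -> R3 @ bar 2 tick 3 v(2, 3): E5 above B4
  -> R3 @ bar 3 tick 0 v(1, 2): B4 above A4
  -> R4 @ bar 3 tick 0 v(0, 3): D4/C5 m7 untreated
  -> R3 @ bar 3 tick 1 v(1, 2): B4 above A4
  -> R3 @ bar 3 tick 2 v(1, 2): B4 above A4
  -> R3 @ bar 3 tick 3 v(1, 2): B4 above A4
  -> R3 @ bar 4 tick 0 v(2, 3): G5 above D5
  -> R4 @ bar 4 tick 0 v(0, 3): E4/D5 m7 untreated
  -> R7 @ bar 4 tick 0 v(2,): A4->G5 leap 10st
  -> R3 @ bar 4 tick 1 v(2, 3): G5 above D5
  -> R3 @ bar 4 tick 2 v(2, 3): G5 above D5
  -> R3 @ bar 4 tick 3 v(2, 3): G5 above D5
  -> R1 @ bar 5 tick 0 v(1, 3): G4/D5 P5 -> F4/C5 P5 similar
  -> R2 @ bar 5 tick 0 v(0, 2): E4/G5 m3 -> A3/A4 P8 similar
  -> R7 @ bar 5 tick 0 v(2,): G5->A4 leap 10st
  -> R8 @ bar 5 tick 0 v(0, 2): penult P8 not 3rd/6th
  -> R1 @ bar 6 tick 0 v(1, 3): F4/C5 P5 -> G4/D5 P5 similar
  -> R6 @ bar 6 tick 3 v(0, 2): closes on M3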